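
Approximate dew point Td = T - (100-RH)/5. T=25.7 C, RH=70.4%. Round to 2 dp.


Td = 25.7 - (100-70.4)/5 = 19.78 C

19.78 C


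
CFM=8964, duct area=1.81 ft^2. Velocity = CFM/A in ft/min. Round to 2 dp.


V = 8964 / 1.81 = 4952.49 ft/min

4952.49 ft/min


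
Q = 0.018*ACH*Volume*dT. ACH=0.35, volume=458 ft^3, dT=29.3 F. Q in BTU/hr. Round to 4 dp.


Q = 0.018 * 0.35 * 458 * 29.3 = 84.5422 BTU/hr

84.5422 BTU/hr


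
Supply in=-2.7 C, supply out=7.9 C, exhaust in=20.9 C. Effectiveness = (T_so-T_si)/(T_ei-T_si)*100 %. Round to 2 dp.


eff = (7.9-(-2.7))/(20.9-(-2.7))*100 = 44.92 %

44.92 %


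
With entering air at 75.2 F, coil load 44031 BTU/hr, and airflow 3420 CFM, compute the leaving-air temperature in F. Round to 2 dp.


dT = 44031/(1.08*3420) = 11.9209
T_leave = 75.2 - 11.9209 = 63.28 F

63.28 F


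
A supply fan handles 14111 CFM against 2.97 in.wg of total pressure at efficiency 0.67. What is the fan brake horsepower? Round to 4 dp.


BHP = 14111 * 2.97 / (6356 * 0.67) = 9.8414 hp

9.8414 hp


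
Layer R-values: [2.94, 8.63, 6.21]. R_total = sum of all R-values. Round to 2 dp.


R_total = 2.94 + 8.63 + 6.21 = 17.78

17.78


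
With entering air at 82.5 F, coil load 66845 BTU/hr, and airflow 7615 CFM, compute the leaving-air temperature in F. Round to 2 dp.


dT = 66845/(1.08*7615) = 8.1278
T_leave = 82.5 - 8.1278 = 74.37 F

74.37 F


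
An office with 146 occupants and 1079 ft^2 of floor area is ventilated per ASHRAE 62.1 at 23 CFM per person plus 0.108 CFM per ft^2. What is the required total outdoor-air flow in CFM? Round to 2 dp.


Total = 146*23 + 1079*0.108 = 3474.53 CFM

3474.53 CFM


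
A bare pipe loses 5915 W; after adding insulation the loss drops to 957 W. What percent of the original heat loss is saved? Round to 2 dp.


Savings = ((5915-957)/5915)*100 = 83.82 %

83.82 %


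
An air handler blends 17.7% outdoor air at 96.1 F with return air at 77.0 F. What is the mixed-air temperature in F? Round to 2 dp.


T_mix = 77.0 + (17.7/100)*(96.1-77.0) = 80.38 F

80.38 F


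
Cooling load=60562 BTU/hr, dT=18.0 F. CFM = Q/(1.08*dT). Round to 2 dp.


CFM = 60562 / (1.08 * 18.0) = 3115.33

3115.33 CFM


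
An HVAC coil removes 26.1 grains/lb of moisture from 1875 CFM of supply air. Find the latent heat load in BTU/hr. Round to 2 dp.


Q = 0.68 * 1875 * 26.1 = 33277.50 BTU/hr

33277.50 BTU/hr


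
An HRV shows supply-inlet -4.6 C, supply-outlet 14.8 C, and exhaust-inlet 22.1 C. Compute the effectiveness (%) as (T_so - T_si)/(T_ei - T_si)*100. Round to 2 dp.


eff = (14.8-(-4.6))/(22.1-(-4.6))*100 = 72.66 %

72.66 %


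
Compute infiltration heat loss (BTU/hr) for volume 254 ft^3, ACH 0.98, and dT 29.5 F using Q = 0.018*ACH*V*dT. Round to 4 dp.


Q = 0.018 * 0.98 * 254 * 29.5 = 132.1765 BTU/hr

132.1765 BTU/hr


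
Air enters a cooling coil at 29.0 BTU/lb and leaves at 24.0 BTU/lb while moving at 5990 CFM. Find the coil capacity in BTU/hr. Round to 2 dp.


Q = 4.5 * 5990 * (29.0 - 24.0) = 134775.00 BTU/hr

134775.00 BTU/hr


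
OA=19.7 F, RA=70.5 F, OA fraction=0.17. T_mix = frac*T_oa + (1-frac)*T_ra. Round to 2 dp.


T_mix = 0.17*19.7 + 0.83*70.5 = 61.86 F

61.86 F


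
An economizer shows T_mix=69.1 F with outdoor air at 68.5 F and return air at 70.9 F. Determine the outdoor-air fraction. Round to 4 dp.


frac = (69.1 - 70.9) / (68.5 - 70.9) = 0.7500

0.7500


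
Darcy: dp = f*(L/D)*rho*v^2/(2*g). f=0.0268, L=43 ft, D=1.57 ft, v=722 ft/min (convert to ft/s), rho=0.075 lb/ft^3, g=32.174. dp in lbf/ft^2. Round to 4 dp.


v_fps = 722/60 = 12.0333 ft/s
dp = 0.0268*(43/1.57)*0.075*12.0333^2/(2*32.174) = 0.1239 lbf/ft^2

0.1239 lbf/ft^2


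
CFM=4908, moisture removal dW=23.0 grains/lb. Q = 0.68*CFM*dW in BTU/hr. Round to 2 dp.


Q = 0.68 * 4908 * 23.0 = 76761.12 BTU/hr

76761.12 BTU/hr


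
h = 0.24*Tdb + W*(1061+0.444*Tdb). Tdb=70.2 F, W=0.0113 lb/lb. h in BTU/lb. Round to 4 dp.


h = 0.24*70.2 + 0.0113*(1061+0.444*70.2) = 29.1895 BTU/lb

29.1895 BTU/lb


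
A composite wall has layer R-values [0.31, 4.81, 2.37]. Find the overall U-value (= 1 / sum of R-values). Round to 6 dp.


R_total = 0.31 + 4.81 + 2.37 = 7.49
U = 1/7.49 = 0.133511

0.133511


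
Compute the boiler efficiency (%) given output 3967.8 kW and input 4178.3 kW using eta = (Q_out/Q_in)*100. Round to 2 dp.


eta = (3967.8/4178.3)*100 = 94.96 %

94.96 %


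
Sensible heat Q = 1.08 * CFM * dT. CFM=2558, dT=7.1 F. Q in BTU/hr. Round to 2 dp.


Q = 1.08 * 2558 * 7.1 = 19614.74 BTU/hr

19614.74 BTU/hr


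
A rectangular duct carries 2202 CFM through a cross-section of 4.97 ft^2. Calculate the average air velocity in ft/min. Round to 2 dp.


V = 2202 / 4.97 = 443.06 ft/min

443.06 ft/min


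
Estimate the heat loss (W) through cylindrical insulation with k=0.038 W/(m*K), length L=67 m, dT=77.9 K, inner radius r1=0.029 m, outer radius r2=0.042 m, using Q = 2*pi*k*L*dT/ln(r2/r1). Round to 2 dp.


Q = 2*pi*0.038*67*77.9/ln(0.042/0.029) = 3364.62 W

3364.62 W


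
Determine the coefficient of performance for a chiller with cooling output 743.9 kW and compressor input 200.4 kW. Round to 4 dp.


COP = 743.9 / 200.4 = 3.7121

3.7121


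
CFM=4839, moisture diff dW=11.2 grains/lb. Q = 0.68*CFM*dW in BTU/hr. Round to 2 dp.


Q = 0.68 * 4839 * 11.2 = 36853.82 BTU/hr

36853.82 BTU/hr


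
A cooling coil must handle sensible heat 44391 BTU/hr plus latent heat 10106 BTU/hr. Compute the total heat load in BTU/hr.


Qt = 44391 + 10106 = 54497 BTU/hr

54497 BTU/hr


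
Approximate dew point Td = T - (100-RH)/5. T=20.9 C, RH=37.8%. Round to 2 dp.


Td = 20.9 - (100-37.8)/5 = 8.46 C

8.46 C


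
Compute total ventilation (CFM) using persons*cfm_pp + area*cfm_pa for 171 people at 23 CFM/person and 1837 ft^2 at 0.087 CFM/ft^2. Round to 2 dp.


Total = 171*23 + 1837*0.087 = 4092.82 CFM

4092.82 CFM


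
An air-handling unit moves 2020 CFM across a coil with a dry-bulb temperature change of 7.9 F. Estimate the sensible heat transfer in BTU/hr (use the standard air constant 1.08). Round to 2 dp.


Q = 1.08 * 2020 * 7.9 = 17234.64 BTU/hr

17234.64 BTU/hr


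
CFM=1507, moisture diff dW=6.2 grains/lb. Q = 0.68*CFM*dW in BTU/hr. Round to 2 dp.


Q = 0.68 * 1507 * 6.2 = 6353.51 BTU/hr

6353.51 BTU/hr


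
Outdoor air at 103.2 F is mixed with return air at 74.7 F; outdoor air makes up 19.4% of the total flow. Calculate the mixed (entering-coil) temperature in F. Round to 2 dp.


T_mix = 74.7 + (19.4/100)*(103.2-74.7) = 80.23 F

80.23 F


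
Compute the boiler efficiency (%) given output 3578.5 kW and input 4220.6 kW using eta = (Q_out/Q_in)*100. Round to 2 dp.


eta = (3578.5/4220.6)*100 = 84.79 %

84.79 %


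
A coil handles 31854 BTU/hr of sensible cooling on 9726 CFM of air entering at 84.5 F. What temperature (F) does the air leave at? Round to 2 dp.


dT = 31854/(1.08*9726) = 3.0325
T_leave = 84.5 - 3.0325 = 81.47 F

81.47 F


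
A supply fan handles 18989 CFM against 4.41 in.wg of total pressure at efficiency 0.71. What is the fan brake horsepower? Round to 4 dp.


BHP = 18989 * 4.41 / (6356 * 0.71) = 18.5566 hp

18.5566 hp


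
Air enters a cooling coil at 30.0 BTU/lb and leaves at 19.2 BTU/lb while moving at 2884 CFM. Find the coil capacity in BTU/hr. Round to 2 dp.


Q = 4.5 * 2884 * (30.0 - 19.2) = 140162.40 BTU/hr

140162.40 BTU/hr


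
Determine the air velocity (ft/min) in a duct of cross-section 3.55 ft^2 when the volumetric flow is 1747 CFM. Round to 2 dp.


V = 1747 / 3.55 = 492.11 ft/min

492.11 ft/min


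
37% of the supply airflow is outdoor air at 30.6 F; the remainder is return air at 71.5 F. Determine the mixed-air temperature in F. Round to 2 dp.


T_mix = 0.37*30.6 + 0.63*71.5 = 56.37 F

56.37 F


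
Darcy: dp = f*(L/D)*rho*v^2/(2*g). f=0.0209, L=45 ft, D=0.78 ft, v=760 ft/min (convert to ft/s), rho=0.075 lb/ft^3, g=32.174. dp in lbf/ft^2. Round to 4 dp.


v_fps = 760/60 = 12.6667 ft/s
dp = 0.0209*(45/0.78)*0.075*12.6667^2/(2*32.174) = 0.2255 lbf/ft^2

0.2255 lbf/ft^2


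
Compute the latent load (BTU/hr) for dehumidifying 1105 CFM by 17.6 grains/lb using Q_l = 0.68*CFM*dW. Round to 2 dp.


Q = 0.68 * 1105 * 17.6 = 13224.64 BTU/hr

13224.64 BTU/hr


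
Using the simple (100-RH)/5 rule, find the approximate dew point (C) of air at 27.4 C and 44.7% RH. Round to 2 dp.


Td = 27.4 - (100-44.7)/5 = 16.34 C

16.34 C


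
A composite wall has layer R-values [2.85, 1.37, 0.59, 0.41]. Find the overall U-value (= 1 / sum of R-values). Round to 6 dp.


R_total = 2.85 + 1.37 + 0.59 + 0.41 = 5.22
U = 1/5.22 = 0.191571

0.191571


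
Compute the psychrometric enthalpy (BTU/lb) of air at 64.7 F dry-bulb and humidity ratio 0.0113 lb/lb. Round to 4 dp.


h = 0.24*64.7 + 0.0113*(1061+0.444*64.7) = 27.8419 BTU/lb

27.8419 BTU/lb


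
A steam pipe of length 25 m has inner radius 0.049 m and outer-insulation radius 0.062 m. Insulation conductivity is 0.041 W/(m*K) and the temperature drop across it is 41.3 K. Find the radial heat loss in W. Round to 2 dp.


Q = 2*pi*0.041*25*41.3/ln(0.062/0.049) = 1130.33 W

1130.33 W


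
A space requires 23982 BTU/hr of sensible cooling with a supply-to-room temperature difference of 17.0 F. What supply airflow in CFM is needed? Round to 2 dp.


CFM = 23982 / (1.08 * 17.0) = 1306.21

1306.21 CFM


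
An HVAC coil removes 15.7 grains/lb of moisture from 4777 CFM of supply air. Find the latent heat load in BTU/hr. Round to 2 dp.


Q = 0.68 * 4777 * 15.7 = 50999.25 BTU/hr

50999.25 BTU/hr


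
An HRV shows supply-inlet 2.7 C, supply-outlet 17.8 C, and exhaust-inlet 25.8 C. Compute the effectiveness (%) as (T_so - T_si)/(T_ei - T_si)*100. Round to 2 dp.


eff = (17.8-2.7)/(25.8-2.7)*100 = 65.37 %

65.37 %


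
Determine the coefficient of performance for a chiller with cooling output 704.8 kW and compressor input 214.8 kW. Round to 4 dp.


COP = 704.8 / 214.8 = 3.2812

3.2812


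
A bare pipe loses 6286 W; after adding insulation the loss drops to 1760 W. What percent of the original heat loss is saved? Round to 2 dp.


Savings = ((6286-1760)/6286)*100 = 72.00 %

72.00 %


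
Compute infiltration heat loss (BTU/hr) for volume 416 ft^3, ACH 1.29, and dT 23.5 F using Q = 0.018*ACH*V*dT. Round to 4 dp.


Q = 0.018 * 1.29 * 416 * 23.5 = 226.9987 BTU/hr

226.9987 BTU/hr


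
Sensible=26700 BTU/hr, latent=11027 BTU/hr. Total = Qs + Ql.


Qt = 26700 + 11027 = 37727 BTU/hr

37727 BTU/hr


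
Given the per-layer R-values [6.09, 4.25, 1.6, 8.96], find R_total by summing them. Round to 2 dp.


R_total = 6.09 + 4.25 + 1.6 + 8.96 = 20.90

20.90


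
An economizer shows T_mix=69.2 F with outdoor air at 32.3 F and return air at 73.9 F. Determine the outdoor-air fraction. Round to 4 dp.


frac = (69.2 - 73.9) / (32.3 - 73.9) = 0.1130

0.1130


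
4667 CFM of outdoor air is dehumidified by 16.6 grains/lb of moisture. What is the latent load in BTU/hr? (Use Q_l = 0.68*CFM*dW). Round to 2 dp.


Q = 0.68 * 4667 * 16.6 = 52681.10 BTU/hr

52681.10 BTU/hr


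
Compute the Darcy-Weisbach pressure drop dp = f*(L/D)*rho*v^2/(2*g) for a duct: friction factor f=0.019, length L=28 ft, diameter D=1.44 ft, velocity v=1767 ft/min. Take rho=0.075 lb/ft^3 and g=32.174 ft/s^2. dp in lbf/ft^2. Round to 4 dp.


v_fps = 1767/60 = 29.45 ft/s
dp = 0.019*(28/1.44)*0.075*29.45^2/(2*32.174) = 0.3735 lbf/ft^2

0.3735 lbf/ft^2


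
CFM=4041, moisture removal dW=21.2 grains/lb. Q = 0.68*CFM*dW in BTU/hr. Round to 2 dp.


Q = 0.68 * 4041 * 21.2 = 58255.06 BTU/hr

58255.06 BTU/hr


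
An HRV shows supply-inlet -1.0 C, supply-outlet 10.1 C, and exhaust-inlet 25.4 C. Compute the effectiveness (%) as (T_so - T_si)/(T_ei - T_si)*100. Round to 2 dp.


eff = (10.1-(-1.0))/(25.4-(-1.0))*100 = 42.05 %

42.05 %


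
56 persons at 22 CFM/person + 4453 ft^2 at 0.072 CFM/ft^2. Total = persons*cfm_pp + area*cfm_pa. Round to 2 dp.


Total = 56*22 + 4453*0.072 = 1552.62 CFM

1552.62 CFM


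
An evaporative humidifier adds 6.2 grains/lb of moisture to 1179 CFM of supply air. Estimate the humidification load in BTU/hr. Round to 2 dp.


Q = 0.68 * 1179 * 6.2 = 4970.66 BTU/hr

4970.66 BTU/hr


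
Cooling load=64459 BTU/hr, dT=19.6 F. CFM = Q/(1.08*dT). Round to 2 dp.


CFM = 64459 / (1.08 * 19.6) = 3045.12

3045.12 CFM


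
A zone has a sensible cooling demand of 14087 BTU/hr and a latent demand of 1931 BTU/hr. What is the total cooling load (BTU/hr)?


Qt = 14087 + 1931 = 16018 BTU/hr

16018 BTU/hr


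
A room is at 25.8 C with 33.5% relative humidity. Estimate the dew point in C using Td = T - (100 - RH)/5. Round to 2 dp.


Td = 25.8 - (100-33.5)/5 = 12.50 C

12.50 C


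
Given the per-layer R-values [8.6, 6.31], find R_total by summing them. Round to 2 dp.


R_total = 8.6 + 6.31 = 14.91

14.91


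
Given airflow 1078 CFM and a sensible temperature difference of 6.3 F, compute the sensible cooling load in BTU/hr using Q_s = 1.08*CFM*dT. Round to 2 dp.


Q = 1.08 * 1078 * 6.3 = 7334.71 BTU/hr

7334.71 BTU/hr


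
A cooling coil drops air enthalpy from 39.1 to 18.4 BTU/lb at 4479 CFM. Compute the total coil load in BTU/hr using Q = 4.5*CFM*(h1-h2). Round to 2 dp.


Q = 4.5 * 4479 * (39.1 - 18.4) = 417218.85 BTU/hr

417218.85 BTU/hr


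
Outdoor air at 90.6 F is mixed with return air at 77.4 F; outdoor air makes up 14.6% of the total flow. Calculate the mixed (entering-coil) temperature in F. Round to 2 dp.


T_mix = 77.4 + (14.6/100)*(90.6-77.4) = 79.33 F

79.33 F


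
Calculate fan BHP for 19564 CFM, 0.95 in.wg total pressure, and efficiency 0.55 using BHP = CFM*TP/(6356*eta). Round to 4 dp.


BHP = 19564 * 0.95 / (6356 * 0.55) = 5.3166 hp

5.3166 hp


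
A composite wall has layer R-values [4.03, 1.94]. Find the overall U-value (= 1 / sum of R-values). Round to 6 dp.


R_total = 4.03 + 1.94 = 5.97
U = 1/5.97 = 0.167504

0.167504


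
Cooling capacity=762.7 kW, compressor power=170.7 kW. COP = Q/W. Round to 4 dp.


COP = 762.7 / 170.7 = 4.4681

4.4681


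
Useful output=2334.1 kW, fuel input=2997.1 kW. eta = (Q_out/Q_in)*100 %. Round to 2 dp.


eta = (2334.1/2997.1)*100 = 77.88 %

77.88 %


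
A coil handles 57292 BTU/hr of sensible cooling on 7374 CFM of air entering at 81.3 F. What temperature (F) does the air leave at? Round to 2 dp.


dT = 57292/(1.08*7374) = 7.1939
T_leave = 81.3 - 7.1939 = 74.11 F

74.11 F


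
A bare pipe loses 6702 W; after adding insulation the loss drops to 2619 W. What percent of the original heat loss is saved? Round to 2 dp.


Savings = ((6702-2619)/6702)*100 = 60.92 %

60.92 %


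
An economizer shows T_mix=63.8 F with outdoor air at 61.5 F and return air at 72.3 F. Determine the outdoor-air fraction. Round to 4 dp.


frac = (63.8 - 72.3) / (61.5 - 72.3) = 0.7870

0.7870


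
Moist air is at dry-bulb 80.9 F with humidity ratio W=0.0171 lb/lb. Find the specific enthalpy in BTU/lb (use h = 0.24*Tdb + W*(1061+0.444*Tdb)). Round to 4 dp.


h = 0.24*80.9 + 0.0171*(1061+0.444*80.9) = 38.1733 BTU/lb

38.1733 BTU/lb


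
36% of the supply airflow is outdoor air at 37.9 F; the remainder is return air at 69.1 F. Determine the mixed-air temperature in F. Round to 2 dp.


T_mix = 0.36*37.9 + 0.64*69.1 = 57.87 F

57.87 F


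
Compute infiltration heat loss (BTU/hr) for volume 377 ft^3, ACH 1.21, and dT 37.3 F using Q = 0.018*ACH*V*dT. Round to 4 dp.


Q = 0.018 * 1.21 * 377 * 37.3 = 306.2725 BTU/hr

306.2725 BTU/hr


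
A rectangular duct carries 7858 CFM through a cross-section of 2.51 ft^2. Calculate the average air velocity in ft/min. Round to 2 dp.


V = 7858 / 2.51 = 3130.68 ft/min

3130.68 ft/min


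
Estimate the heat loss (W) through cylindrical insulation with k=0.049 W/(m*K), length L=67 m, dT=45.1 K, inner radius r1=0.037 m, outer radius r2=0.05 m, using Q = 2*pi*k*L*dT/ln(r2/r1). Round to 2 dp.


Q = 2*pi*0.049*67*45.1/ln(0.05/0.037) = 3089.65 W

3089.65 W


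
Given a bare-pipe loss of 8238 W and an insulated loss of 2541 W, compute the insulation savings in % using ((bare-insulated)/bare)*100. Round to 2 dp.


Savings = ((8238-2541)/8238)*100 = 69.16 %

69.16 %


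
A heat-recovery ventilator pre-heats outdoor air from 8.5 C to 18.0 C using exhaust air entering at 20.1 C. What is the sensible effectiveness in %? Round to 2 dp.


eff = (18.0-8.5)/(20.1-8.5)*100 = 81.90 %

81.90 %


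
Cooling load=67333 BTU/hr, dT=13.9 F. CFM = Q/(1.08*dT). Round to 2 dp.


CFM = 67333 / (1.08 * 13.9) = 4485.28

4485.28 CFM


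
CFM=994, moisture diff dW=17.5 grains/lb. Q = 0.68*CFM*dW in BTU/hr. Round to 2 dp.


Q = 0.68 * 994 * 17.5 = 11828.60 BTU/hr

11828.60 BTU/hr


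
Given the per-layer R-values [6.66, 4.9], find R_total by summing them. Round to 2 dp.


R_total = 6.66 + 4.9 = 11.56

11.56


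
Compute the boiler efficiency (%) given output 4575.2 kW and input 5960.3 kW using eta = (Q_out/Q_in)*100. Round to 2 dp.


eta = (4575.2/5960.3)*100 = 76.76 %

76.76 %


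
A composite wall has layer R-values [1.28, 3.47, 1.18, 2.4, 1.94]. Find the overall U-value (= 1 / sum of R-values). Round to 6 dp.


R_total = 1.28 + 3.47 + 1.18 + 2.4 + 1.94 = 10.27
U = 1/10.27 = 0.097371

0.097371


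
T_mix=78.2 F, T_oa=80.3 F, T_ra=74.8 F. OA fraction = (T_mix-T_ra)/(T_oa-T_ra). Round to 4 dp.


frac = (78.2 - 74.8) / (80.3 - 74.8) = 0.6182

0.6182


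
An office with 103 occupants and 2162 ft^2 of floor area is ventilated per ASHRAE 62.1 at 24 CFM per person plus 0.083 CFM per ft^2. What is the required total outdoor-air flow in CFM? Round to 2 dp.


Total = 103*24 + 2162*0.083 = 2651.45 CFM

2651.45 CFM


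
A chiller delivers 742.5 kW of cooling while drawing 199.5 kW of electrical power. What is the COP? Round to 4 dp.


COP = 742.5 / 199.5 = 3.7218

3.7218


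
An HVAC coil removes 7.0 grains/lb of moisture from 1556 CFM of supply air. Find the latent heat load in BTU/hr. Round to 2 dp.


Q = 0.68 * 1556 * 7.0 = 7406.56 BTU/hr

7406.56 BTU/hr


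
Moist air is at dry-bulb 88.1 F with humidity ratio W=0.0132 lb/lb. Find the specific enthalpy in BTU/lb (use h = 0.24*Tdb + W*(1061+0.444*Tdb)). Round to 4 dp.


h = 0.24*88.1 + 0.0132*(1061+0.444*88.1) = 35.6655 BTU/lb

35.6655 BTU/lb


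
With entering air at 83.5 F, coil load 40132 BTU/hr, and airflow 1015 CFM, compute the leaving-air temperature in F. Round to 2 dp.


dT = 40132/(1.08*1015) = 36.6101
T_leave = 83.5 - 36.6101 = 46.89 F

46.89 F


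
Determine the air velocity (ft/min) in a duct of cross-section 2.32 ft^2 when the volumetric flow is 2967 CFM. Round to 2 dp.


V = 2967 / 2.32 = 1278.88 ft/min

1278.88 ft/min


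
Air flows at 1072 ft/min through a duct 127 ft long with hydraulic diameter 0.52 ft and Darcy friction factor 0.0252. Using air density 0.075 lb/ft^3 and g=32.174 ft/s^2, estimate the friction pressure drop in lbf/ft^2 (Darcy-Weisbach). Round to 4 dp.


v_fps = 1072/60 = 17.8667 ft/s
dp = 0.0252*(127/0.52)*0.075*17.8667^2/(2*32.174) = 2.2899 lbf/ft^2

2.2899 lbf/ft^2


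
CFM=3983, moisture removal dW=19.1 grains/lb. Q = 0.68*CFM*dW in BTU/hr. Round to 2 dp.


Q = 0.68 * 3983 * 19.1 = 51731.20 BTU/hr

51731.20 BTU/hr


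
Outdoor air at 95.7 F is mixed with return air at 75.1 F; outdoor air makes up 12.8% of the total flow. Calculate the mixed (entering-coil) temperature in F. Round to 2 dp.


T_mix = 75.1 + (12.8/100)*(95.7-75.1) = 77.74 F

77.74 F


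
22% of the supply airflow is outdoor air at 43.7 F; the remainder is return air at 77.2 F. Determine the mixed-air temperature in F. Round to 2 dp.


T_mix = 0.22*43.7 + 0.78*77.2 = 69.83 F

69.83 F


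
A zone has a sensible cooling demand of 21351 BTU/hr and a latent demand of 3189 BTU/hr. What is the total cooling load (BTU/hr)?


Qt = 21351 + 3189 = 24540 BTU/hr

24540 BTU/hr


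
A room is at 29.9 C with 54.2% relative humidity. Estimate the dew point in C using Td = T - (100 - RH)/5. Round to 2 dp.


Td = 29.9 - (100-54.2)/5 = 20.74 C

20.74 C


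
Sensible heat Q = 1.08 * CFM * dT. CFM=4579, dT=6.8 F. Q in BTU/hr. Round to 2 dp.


Q = 1.08 * 4579 * 6.8 = 33628.18 BTU/hr

33628.18 BTU/hr


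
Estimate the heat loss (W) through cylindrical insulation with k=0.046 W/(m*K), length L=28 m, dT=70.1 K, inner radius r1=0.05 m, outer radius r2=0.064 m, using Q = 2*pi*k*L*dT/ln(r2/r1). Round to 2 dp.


Q = 2*pi*0.046*28*70.1/ln(0.064/0.05) = 2298.07 W

2298.07 W


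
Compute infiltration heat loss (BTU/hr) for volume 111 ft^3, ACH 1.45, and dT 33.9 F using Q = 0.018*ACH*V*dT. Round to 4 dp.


Q = 0.018 * 1.45 * 111 * 33.9 = 98.2117 BTU/hr

98.2117 BTU/hr


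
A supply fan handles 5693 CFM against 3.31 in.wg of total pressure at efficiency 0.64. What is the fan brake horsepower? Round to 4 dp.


BHP = 5693 * 3.31 / (6356 * 0.64) = 4.6324 hp

4.6324 hp


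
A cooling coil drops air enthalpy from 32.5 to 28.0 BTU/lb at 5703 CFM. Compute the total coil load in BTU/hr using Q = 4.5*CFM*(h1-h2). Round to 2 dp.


Q = 4.5 * 5703 * (32.5 - 28.0) = 115485.75 BTU/hr

115485.75 BTU/hr


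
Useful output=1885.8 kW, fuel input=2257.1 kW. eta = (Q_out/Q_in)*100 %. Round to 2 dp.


eta = (1885.8/2257.1)*100 = 83.55 %

83.55 %


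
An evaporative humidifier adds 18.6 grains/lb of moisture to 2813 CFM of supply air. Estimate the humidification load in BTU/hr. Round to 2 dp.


Q = 0.68 * 2813 * 18.6 = 35578.82 BTU/hr

35578.82 BTU/hr


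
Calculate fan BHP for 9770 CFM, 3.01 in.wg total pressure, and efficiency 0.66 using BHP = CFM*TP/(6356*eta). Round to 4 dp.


BHP = 9770 * 3.01 / (6356 * 0.66) = 7.0102 hp

7.0102 hp


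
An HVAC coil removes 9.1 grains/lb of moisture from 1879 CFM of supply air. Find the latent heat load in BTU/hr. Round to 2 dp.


Q = 0.68 * 1879 * 9.1 = 11627.25 BTU/hr

11627.25 BTU/hr


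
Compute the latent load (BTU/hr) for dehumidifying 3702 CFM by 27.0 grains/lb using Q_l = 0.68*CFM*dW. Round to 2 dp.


Q = 0.68 * 3702 * 27.0 = 67968.72 BTU/hr

67968.72 BTU/hr


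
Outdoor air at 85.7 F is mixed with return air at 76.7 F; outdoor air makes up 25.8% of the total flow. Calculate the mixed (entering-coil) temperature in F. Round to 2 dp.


T_mix = 76.7 + (25.8/100)*(85.7-76.7) = 79.02 F

79.02 F


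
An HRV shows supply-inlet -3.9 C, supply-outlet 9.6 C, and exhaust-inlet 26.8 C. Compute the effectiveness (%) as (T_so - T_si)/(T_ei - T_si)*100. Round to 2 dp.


eff = (9.6-(-3.9))/(26.8-(-3.9))*100 = 43.97 %

43.97 %


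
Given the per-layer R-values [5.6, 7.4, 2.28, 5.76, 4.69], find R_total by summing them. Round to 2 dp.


R_total = 5.6 + 7.4 + 2.28 + 5.76 + 4.69 = 25.73

25.73


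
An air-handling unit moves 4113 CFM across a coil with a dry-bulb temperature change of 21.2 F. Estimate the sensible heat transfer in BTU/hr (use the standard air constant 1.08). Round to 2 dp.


Q = 1.08 * 4113 * 21.2 = 94171.25 BTU/hr

94171.25 BTU/hr


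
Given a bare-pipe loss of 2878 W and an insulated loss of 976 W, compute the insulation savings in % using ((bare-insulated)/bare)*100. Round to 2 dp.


Savings = ((2878-976)/2878)*100 = 66.09 %

66.09 %


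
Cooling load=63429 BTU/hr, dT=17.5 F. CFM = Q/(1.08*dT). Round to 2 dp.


CFM = 63429 / (1.08 * 17.5) = 3356.03

3356.03 CFM


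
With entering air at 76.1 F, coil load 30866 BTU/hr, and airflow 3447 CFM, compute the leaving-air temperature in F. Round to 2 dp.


dT = 30866/(1.08*3447) = 8.2912
T_leave = 76.1 - 8.2912 = 67.81 F

67.81 F


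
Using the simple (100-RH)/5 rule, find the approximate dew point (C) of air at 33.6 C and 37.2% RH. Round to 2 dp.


Td = 33.6 - (100-37.2)/5 = 21.04 C

21.04 C


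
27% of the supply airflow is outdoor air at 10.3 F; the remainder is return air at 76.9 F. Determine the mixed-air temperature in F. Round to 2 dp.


T_mix = 0.27*10.3 + 0.73*76.9 = 58.92 F

58.92 F


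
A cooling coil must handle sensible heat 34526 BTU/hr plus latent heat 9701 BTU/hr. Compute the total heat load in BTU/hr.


Qt = 34526 + 9701 = 44227 BTU/hr

44227 BTU/hr


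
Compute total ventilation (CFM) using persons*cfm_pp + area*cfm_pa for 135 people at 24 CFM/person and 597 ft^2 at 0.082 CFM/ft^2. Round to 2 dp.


Total = 135*24 + 597*0.082 = 3288.95 CFM

3288.95 CFM


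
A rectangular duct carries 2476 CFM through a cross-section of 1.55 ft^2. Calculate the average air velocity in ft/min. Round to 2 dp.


V = 2476 / 1.55 = 1597.42 ft/min

1597.42 ft/min


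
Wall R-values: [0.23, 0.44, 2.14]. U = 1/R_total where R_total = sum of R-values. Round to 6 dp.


R_total = 0.23 + 0.44 + 2.14 = 2.81
U = 1/2.81 = 0.355872

0.355872


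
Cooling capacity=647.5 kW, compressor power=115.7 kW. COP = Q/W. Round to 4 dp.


COP = 647.5 / 115.7 = 5.5964

5.5964


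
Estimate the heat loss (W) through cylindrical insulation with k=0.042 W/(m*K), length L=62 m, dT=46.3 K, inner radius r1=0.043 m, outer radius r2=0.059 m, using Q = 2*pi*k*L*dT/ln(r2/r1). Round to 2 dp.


Q = 2*pi*0.042*62*46.3/ln(0.059/0.043) = 2394.70 W

2394.70 W


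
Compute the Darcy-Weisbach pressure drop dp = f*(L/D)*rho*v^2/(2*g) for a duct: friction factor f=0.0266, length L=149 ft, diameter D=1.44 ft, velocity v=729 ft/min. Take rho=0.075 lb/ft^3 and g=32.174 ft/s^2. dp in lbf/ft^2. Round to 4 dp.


v_fps = 729/60 = 12.15 ft/s
dp = 0.0266*(149/1.44)*0.075*12.15^2/(2*32.174) = 0.4736 lbf/ft^2

0.4736 lbf/ft^2


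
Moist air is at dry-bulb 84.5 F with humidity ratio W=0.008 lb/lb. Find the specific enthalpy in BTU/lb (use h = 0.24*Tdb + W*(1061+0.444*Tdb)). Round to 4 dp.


h = 0.24*84.5 + 0.008*(1061+0.444*84.5) = 29.0681 BTU/lb

29.0681 BTU/lb


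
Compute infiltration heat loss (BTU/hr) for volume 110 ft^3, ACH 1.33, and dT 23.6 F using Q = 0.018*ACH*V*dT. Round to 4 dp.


Q = 0.018 * 1.33 * 110 * 23.6 = 62.1482 BTU/hr

62.1482 BTU/hr


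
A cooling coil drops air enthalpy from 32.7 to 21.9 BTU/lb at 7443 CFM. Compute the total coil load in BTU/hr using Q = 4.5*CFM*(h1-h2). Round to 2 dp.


Q = 4.5 * 7443 * (32.7 - 21.9) = 361729.80 BTU/hr

361729.80 BTU/hr


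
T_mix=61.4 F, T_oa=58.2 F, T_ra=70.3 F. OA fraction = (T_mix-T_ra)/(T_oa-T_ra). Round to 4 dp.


frac = (61.4 - 70.3) / (58.2 - 70.3) = 0.7355

0.7355


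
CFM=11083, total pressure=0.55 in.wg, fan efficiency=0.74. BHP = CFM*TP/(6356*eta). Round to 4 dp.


BHP = 11083 * 0.55 / (6356 * 0.74) = 1.2960 hp

1.2960 hp


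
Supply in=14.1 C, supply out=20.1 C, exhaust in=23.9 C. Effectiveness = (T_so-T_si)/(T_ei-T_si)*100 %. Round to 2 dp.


eff = (20.1-14.1)/(23.9-14.1)*100 = 61.22 %

61.22 %


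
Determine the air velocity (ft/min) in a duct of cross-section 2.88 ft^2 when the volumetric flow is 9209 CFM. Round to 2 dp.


V = 9209 / 2.88 = 3197.57 ft/min

3197.57 ft/min


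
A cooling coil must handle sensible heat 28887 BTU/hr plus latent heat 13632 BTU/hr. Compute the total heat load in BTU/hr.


Qt = 28887 + 13632 = 42519 BTU/hr

42519 BTU/hr


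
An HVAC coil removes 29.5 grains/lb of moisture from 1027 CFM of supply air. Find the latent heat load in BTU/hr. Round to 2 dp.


Q = 0.68 * 1027 * 29.5 = 20601.62 BTU/hr

20601.62 BTU/hr


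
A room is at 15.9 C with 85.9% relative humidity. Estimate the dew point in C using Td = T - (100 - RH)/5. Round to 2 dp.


Td = 15.9 - (100-85.9)/5 = 13.08 C

13.08 C


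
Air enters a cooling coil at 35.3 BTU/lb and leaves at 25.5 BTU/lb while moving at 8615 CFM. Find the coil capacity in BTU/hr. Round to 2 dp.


Q = 4.5 * 8615 * (35.3 - 25.5) = 379921.50 BTU/hr

379921.50 BTU/hr


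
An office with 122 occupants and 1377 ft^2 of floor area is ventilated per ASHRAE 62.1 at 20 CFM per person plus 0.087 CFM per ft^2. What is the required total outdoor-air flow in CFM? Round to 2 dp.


Total = 122*20 + 1377*0.087 = 2559.80 CFM

2559.80 CFM


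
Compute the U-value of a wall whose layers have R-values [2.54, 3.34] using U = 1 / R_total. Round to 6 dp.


R_total = 2.54 + 3.34 = 5.88
U = 1/5.88 = 0.170068

0.170068


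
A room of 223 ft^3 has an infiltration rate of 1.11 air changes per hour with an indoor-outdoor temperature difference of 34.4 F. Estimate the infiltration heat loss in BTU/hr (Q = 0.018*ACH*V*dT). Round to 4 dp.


Q = 0.018 * 1.11 * 223 * 34.4 = 153.2706 BTU/hr

153.2706 BTU/hr


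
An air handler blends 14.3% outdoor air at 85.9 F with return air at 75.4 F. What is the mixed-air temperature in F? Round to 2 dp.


T_mix = 75.4 + (14.3/100)*(85.9-75.4) = 76.90 F

76.90 F


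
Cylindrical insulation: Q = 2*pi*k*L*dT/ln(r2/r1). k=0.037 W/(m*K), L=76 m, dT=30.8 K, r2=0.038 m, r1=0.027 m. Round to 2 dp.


Q = 2*pi*0.037*76*30.8/ln(0.038/0.027) = 1592.35 W

1592.35 W


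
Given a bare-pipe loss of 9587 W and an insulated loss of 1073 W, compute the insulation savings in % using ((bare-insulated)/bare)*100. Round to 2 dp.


Savings = ((9587-1073)/9587)*100 = 88.81 %

88.81 %


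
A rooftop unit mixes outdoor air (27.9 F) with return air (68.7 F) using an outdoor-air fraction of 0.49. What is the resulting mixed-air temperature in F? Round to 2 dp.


T_mix = 0.49*27.9 + 0.51*68.7 = 48.71 F

48.71 F


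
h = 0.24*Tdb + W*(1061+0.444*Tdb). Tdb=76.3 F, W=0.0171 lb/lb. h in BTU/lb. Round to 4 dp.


h = 0.24*76.3 + 0.0171*(1061+0.444*76.3) = 37.0344 BTU/lb

37.0344 BTU/lb


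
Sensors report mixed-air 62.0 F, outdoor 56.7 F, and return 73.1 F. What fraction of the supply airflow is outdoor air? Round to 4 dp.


frac = (62.0 - 73.1) / (56.7 - 73.1) = 0.6768

0.6768


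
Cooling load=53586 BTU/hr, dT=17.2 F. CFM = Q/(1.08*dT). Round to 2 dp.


CFM = 53586 / (1.08 * 17.2) = 2884.69

2884.69 CFM


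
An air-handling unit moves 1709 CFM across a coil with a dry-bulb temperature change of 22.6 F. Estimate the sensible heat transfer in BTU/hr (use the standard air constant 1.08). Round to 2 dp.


Q = 1.08 * 1709 * 22.6 = 41713.27 BTU/hr

41713.27 BTU/hr


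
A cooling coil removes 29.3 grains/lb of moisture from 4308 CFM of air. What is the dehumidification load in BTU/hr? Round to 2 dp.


Q = 0.68 * 4308 * 29.3 = 85832.59 BTU/hr

85832.59 BTU/hr


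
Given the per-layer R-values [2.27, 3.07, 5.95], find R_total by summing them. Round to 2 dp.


R_total = 2.27 + 3.07 + 5.95 = 11.29

11.29


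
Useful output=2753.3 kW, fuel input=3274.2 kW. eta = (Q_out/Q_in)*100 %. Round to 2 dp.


eta = (2753.3/3274.2)*100 = 84.09 %

84.09 %


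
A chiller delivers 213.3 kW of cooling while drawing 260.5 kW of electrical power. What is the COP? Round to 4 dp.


COP = 213.3 / 260.5 = 0.8188

0.8188


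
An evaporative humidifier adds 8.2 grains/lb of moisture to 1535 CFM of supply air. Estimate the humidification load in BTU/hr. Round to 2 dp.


Q = 0.68 * 1535 * 8.2 = 8559.16 BTU/hr

8559.16 BTU/hr


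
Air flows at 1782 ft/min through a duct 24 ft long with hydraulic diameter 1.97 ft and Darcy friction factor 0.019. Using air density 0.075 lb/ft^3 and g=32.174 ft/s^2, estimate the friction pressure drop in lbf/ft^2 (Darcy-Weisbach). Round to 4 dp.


v_fps = 1782/60 = 29.7 ft/s
dp = 0.019*(24/1.97)*0.075*29.7^2/(2*32.174) = 0.2380 lbf/ft^2

0.2380 lbf/ft^2


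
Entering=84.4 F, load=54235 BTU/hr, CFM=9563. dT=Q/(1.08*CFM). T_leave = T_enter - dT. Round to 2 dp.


dT = 54235/(1.08*9563) = 5.2512
T_leave = 84.4 - 5.2512 = 79.15 F

79.15 F


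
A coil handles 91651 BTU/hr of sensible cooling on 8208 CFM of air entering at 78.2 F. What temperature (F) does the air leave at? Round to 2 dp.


dT = 91651/(1.08*8208) = 10.3389
T_leave = 78.2 - 10.3389 = 67.86 F

67.86 F


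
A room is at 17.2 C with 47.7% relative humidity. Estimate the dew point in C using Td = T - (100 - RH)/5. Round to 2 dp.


Td = 17.2 - (100-47.7)/5 = 6.74 C

6.74 C


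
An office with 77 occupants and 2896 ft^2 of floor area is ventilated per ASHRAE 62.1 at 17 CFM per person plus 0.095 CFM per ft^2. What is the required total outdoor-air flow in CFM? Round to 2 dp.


Total = 77*17 + 2896*0.095 = 1584.12 CFM

1584.12 CFM


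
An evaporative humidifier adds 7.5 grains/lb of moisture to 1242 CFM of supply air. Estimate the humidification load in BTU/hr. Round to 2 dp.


Q = 0.68 * 1242 * 7.5 = 6334.20 BTU/hr

6334.20 BTU/hr


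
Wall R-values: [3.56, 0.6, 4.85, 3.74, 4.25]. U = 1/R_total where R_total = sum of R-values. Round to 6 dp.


R_total = 3.56 + 0.6 + 4.85 + 3.74 + 4.25 = 17.00
U = 1/17.00 = 0.058824

0.058824


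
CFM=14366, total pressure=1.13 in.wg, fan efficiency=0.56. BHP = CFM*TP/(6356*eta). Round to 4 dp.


BHP = 14366 * 1.13 / (6356 * 0.56) = 4.5608 hp

4.5608 hp


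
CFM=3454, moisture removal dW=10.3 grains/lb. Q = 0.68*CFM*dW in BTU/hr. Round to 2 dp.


Q = 0.68 * 3454 * 10.3 = 24191.82 BTU/hr

24191.82 BTU/hr


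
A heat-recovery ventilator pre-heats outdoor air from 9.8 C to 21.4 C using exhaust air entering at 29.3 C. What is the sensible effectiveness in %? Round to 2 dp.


eff = (21.4-9.8)/(29.3-9.8)*100 = 59.49 %

59.49 %


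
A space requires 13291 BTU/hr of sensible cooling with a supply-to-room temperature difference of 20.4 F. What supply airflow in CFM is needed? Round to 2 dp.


CFM = 13291 / (1.08 * 20.4) = 603.26

603.26 CFM


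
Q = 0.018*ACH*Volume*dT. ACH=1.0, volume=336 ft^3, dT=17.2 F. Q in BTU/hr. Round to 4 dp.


Q = 0.018 * 1.0 * 336 * 17.2 = 104.0256 BTU/hr

104.0256 BTU/hr


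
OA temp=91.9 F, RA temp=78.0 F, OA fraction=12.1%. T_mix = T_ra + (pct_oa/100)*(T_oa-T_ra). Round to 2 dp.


T_mix = 78.0 + (12.1/100)*(91.9-78.0) = 79.68 F

79.68 F


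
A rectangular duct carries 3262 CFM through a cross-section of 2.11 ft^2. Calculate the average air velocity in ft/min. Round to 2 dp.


V = 3262 / 2.11 = 1545.97 ft/min

1545.97 ft/min


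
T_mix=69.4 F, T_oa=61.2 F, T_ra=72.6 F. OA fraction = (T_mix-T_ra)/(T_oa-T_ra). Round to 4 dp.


frac = (69.4 - 72.6) / (61.2 - 72.6) = 0.2807

0.2807


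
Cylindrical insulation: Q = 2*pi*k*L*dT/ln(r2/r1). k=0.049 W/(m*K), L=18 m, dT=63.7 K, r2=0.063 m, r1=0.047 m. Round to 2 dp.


Q = 2*pi*0.049*18*63.7/ln(0.063/0.047) = 1204.87 W

1204.87 W


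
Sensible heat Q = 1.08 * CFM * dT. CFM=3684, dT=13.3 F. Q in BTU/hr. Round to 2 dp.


Q = 1.08 * 3684 * 13.3 = 52916.98 BTU/hr

52916.98 BTU/hr


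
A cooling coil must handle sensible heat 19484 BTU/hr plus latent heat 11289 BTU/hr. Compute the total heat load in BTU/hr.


Qt = 19484 + 11289 = 30773 BTU/hr

30773 BTU/hr


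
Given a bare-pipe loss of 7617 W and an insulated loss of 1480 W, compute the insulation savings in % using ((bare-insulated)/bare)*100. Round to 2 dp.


Savings = ((7617-1480)/7617)*100 = 80.57 %

80.57 %


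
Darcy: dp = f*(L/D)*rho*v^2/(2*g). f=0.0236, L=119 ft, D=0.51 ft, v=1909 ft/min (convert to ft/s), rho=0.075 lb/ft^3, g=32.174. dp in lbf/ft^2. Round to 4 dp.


v_fps = 1909/60 = 31.8167 ft/s
dp = 0.0236*(119/0.51)*0.075*31.8167^2/(2*32.174) = 6.4972 lbf/ft^2

6.4972 lbf/ft^2


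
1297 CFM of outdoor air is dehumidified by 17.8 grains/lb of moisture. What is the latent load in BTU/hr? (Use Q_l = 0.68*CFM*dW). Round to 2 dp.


Q = 0.68 * 1297 * 17.8 = 15698.89 BTU/hr

15698.89 BTU/hr


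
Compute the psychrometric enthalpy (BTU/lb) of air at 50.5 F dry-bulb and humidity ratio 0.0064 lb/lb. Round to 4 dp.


h = 0.24*50.5 + 0.0064*(1061+0.444*50.5) = 19.0539 BTU/lb

19.0539 BTU/lb


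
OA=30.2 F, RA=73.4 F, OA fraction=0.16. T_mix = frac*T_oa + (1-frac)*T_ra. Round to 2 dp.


T_mix = 0.16*30.2 + 0.84*73.4 = 66.49 F

66.49 F


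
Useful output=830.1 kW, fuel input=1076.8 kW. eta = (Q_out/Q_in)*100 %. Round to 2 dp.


eta = (830.1/1076.8)*100 = 77.09 %

77.09 %


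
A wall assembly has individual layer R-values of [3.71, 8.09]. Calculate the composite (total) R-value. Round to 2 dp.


R_total = 3.71 + 8.09 = 11.80

11.80


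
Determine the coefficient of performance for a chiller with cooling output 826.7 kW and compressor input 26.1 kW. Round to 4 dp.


COP = 826.7 / 26.1 = 31.6743

31.6743


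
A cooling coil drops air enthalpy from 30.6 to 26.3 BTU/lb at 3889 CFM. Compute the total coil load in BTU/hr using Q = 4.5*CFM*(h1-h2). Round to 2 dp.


Q = 4.5 * 3889 * (30.6 - 26.3) = 75252.15 BTU/hr

75252.15 BTU/hr


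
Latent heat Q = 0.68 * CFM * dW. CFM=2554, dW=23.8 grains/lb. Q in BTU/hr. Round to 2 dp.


Q = 0.68 * 2554 * 23.8 = 41333.94 BTU/hr

41333.94 BTU/hr


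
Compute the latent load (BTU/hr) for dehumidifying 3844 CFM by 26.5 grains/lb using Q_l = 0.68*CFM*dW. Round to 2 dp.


Q = 0.68 * 3844 * 26.5 = 69268.88 BTU/hr

69268.88 BTU/hr


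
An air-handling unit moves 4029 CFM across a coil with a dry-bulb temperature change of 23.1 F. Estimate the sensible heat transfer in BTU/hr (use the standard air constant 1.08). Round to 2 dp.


Q = 1.08 * 4029 * 23.1 = 100515.49 BTU/hr

100515.49 BTU/hr


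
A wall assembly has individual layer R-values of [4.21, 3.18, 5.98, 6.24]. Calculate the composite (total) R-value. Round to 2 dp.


R_total = 4.21 + 3.18 + 5.98 + 6.24 = 19.61

19.61


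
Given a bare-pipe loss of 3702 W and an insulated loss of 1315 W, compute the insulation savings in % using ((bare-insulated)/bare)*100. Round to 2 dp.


Savings = ((3702-1315)/3702)*100 = 64.48 %

64.48 %


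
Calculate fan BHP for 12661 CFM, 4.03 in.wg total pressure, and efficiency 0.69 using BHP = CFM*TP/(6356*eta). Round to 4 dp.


BHP = 12661 * 4.03 / (6356 * 0.69) = 11.6343 hp

11.6343 hp


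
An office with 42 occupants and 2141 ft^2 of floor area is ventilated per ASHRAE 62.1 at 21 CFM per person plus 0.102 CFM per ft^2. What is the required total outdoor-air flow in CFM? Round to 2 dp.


Total = 42*21 + 2141*0.102 = 1100.38 CFM

1100.38 CFM


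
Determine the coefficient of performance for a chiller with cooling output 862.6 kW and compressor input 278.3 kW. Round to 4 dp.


COP = 862.6 / 278.3 = 3.0995

3.0995


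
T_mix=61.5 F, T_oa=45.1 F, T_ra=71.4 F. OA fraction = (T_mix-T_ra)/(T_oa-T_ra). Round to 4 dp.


frac = (61.5 - 71.4) / (45.1 - 71.4) = 0.3764

0.3764


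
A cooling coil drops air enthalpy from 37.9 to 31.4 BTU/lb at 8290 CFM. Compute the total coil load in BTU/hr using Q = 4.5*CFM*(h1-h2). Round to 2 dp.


Q = 4.5 * 8290 * (37.9 - 31.4) = 242482.50 BTU/hr

242482.50 BTU/hr


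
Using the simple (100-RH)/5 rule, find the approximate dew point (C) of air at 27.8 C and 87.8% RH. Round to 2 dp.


Td = 27.8 - (100-87.8)/5 = 25.36 C

25.36 C


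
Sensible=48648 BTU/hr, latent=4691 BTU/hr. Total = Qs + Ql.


Qt = 48648 + 4691 = 53339 BTU/hr

53339 BTU/hr


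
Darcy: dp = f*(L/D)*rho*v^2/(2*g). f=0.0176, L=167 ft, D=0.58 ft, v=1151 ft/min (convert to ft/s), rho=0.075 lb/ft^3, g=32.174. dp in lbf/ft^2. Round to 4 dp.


v_fps = 1151/60 = 19.1833 ft/s
dp = 0.0176*(167/0.58)*0.075*19.1833^2/(2*32.174) = 2.1736 lbf/ft^2

2.1736 lbf/ft^2


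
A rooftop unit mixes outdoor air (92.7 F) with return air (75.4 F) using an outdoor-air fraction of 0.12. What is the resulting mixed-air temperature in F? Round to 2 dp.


T_mix = 0.12*92.7 + 0.88*75.4 = 77.48 F

77.48 F


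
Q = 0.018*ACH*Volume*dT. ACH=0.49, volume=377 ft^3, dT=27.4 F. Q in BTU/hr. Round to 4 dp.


Q = 0.018 * 0.49 * 377 * 27.4 = 91.1088 BTU/hr

91.1088 BTU/hr


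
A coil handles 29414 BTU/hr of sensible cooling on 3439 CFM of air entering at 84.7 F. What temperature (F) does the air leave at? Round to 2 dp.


dT = 29414/(1.08*3439) = 7.9195
T_leave = 84.7 - 7.9195 = 76.78 F

76.78 F
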